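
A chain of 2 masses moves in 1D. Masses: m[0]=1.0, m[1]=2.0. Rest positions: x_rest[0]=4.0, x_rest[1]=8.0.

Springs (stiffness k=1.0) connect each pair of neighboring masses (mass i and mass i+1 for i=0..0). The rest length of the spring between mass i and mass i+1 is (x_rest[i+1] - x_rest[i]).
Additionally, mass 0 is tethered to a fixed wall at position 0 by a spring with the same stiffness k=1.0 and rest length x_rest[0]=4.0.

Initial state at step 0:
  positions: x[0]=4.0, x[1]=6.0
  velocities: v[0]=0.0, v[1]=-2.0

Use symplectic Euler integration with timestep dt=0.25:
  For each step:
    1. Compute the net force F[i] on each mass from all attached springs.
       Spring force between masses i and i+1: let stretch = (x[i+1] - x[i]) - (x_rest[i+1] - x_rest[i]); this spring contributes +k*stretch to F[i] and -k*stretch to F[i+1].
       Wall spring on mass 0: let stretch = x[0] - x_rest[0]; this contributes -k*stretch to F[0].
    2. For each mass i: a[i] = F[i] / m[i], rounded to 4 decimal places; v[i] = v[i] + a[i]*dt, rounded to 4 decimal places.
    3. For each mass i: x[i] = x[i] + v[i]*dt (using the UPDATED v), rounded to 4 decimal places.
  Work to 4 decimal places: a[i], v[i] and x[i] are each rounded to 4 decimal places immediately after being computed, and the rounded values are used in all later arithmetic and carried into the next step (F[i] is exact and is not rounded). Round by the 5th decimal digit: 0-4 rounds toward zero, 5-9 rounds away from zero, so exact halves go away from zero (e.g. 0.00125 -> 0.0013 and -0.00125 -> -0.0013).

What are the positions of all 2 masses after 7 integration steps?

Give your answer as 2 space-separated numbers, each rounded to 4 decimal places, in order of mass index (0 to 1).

Answer: 1.2201 4.3736

Derivation:
Step 0: x=[4.0000 6.0000] v=[0.0000 -2.0000]
Step 1: x=[3.8750 5.5625] v=[-0.5000 -1.7500]
Step 2: x=[3.6133 5.1973] v=[-1.0469 -1.4609]
Step 3: x=[3.2248 4.9076] v=[-1.5542 -1.1589]
Step 4: x=[2.7399 4.6903] v=[-1.9397 -0.8693]
Step 5: x=[2.2056 4.5370] v=[-2.1371 -0.6131]
Step 6: x=[1.6792 4.4359] v=[-2.1057 -0.4045]
Step 7: x=[1.2201 4.3736] v=[-1.8363 -0.2491]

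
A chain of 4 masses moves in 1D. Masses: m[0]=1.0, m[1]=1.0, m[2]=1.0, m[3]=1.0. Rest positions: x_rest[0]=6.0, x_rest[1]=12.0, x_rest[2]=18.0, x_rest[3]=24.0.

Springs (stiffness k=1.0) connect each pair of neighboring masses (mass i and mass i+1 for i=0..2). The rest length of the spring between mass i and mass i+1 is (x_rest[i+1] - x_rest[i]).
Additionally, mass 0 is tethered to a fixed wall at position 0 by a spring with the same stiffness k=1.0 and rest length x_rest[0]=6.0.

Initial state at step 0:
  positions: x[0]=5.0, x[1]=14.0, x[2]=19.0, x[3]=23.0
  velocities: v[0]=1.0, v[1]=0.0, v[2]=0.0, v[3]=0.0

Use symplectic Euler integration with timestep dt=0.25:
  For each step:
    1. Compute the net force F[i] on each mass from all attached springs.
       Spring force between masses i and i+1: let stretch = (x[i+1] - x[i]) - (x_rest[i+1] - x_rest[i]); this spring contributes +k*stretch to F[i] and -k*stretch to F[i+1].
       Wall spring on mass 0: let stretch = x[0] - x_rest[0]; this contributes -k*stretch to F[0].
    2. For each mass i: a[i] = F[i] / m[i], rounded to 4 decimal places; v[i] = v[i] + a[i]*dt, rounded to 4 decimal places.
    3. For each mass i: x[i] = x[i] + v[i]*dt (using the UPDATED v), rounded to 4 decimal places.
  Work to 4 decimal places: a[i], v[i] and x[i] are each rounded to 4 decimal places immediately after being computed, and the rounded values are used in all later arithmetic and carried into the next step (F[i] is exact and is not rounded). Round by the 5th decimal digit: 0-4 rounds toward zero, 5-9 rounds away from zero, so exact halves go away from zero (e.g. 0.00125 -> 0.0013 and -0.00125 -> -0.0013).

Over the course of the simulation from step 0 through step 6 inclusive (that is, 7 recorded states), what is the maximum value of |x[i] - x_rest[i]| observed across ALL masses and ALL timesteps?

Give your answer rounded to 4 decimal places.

Step 0: x=[5.0000 14.0000 19.0000 23.0000] v=[1.0000 0.0000 0.0000 0.0000]
Step 1: x=[5.5000 13.7500 18.9375 23.1250] v=[2.0000 -1.0000 -0.2500 0.5000]
Step 2: x=[6.1719 13.3086 18.8125 23.3633] v=[2.6875 -1.7656 -0.5000 0.9531]
Step 3: x=[6.9041 12.7652 18.6279 23.6922] v=[2.9287 -2.1738 -0.7383 1.3154]
Step 4: x=[7.5711 12.2219 18.3934 24.0795] v=[2.6680 -2.1734 -0.9379 1.5493]
Step 5: x=[8.0556 11.7736 18.1286 24.4865] v=[1.9379 -1.7932 -1.0593 1.6278]
Step 6: x=[8.2690 11.4901 17.8640 24.8711] v=[0.8535 -1.1340 -1.0586 1.5383]
Max displacement = 2.2690

Answer: 2.2690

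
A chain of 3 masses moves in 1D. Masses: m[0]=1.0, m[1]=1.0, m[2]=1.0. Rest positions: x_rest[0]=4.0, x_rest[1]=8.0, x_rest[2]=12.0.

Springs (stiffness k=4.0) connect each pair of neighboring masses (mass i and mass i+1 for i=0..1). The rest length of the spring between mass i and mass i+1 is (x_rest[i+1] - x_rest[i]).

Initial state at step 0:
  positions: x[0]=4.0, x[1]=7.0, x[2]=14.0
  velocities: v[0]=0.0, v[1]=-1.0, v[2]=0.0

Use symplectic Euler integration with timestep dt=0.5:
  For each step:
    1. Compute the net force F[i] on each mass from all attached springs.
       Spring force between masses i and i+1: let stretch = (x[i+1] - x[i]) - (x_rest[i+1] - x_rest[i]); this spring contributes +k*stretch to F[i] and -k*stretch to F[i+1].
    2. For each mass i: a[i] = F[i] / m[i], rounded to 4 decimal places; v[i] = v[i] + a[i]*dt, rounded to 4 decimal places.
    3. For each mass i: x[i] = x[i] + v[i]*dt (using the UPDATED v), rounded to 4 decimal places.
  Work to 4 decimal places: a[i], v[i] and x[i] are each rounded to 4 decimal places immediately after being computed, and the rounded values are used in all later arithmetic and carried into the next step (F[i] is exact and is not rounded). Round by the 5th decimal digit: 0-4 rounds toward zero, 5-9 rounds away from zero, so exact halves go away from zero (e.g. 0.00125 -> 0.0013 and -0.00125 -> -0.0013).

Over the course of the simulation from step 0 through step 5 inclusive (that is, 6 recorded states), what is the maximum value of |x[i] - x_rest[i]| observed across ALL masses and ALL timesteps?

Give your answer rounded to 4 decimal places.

Answer: 2.5000

Derivation:
Step 0: x=[4.0000 7.0000 14.0000] v=[0.0000 -1.0000 0.0000]
Step 1: x=[3.0000 10.5000 11.0000] v=[-2.0000 7.0000 -6.0000]
Step 2: x=[5.5000 7.0000 11.5000] v=[5.0000 -7.0000 1.0000]
Step 3: x=[5.5000 6.5000 11.5000] v=[0.0000 -1.0000 0.0000]
Step 4: x=[2.5000 10.0000 10.5000] v=[-6.0000 7.0000 -2.0000]
Step 5: x=[3.0000 6.5000 13.0000] v=[1.0000 -7.0000 5.0000]
Max displacement = 2.5000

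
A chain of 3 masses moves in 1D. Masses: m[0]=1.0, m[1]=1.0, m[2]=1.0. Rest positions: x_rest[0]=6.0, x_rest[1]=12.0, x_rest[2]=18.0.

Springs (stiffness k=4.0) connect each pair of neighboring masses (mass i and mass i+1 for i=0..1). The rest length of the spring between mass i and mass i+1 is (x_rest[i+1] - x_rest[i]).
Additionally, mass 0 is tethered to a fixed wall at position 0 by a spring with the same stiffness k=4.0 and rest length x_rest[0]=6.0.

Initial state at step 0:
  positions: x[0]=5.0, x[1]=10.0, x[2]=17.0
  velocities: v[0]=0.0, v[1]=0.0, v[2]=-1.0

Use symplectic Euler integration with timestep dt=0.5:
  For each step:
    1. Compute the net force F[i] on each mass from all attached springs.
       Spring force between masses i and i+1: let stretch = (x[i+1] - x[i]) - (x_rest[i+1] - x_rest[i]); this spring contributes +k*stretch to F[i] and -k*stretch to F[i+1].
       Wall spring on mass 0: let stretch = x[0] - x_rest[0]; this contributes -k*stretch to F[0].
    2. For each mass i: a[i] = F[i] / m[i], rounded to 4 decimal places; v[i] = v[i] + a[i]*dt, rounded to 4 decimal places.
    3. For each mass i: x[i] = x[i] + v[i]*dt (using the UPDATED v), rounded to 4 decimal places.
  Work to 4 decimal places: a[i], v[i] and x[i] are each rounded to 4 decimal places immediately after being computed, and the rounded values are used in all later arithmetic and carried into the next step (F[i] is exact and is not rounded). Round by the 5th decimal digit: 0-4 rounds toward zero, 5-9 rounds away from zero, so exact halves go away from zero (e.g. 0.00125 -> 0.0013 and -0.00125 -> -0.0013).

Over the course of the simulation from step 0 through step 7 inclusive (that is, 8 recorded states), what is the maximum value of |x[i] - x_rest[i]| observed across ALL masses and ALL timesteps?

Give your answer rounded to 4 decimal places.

Answer: 2.5000

Derivation:
Step 0: x=[5.0000 10.0000 17.0000] v=[0.0000 0.0000 -1.0000]
Step 1: x=[5.0000 12.0000 15.5000] v=[0.0000 4.0000 -3.0000]
Step 2: x=[7.0000 10.5000 16.5000] v=[4.0000 -3.0000 2.0000]
Step 3: x=[5.5000 11.5000 17.5000] v=[-3.0000 2.0000 2.0000]
Step 4: x=[4.5000 12.5000 18.5000] v=[-2.0000 2.0000 2.0000]
Step 5: x=[7.0000 11.5000 19.5000] v=[5.0000 -2.0000 2.0000]
Step 6: x=[7.0000 14.0000 18.5000] v=[0.0000 5.0000 -2.0000]
Step 7: x=[7.0000 14.0000 19.0000] v=[0.0000 0.0000 1.0000]
Max displacement = 2.5000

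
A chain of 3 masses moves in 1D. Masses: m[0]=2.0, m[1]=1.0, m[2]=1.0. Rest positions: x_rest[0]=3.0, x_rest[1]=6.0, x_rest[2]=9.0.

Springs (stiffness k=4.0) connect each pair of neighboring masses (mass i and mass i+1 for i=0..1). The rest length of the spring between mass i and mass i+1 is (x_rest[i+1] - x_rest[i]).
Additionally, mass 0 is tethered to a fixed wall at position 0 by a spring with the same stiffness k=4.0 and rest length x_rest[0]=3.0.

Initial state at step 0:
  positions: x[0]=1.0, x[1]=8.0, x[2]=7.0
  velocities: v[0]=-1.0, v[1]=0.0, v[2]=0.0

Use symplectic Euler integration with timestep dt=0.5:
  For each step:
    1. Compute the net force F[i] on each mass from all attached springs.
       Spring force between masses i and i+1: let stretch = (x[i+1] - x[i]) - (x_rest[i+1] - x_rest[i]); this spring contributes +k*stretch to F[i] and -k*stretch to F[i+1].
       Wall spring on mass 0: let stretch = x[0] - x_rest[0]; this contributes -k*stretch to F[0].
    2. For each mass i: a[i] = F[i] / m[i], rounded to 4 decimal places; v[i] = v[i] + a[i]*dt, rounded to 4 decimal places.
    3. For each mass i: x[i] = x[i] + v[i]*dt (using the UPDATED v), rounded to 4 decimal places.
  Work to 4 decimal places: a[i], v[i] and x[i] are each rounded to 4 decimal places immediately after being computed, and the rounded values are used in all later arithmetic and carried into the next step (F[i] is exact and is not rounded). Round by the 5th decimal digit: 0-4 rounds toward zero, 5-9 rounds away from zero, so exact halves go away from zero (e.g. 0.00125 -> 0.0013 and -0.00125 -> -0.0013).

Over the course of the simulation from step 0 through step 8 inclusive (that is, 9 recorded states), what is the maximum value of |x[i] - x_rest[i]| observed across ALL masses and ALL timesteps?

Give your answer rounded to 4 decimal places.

Step 0: x=[1.0000 8.0000 7.0000] v=[-1.0000 0.0000 0.0000]
Step 1: x=[3.5000 0.0000 11.0000] v=[5.0000 -16.0000 8.0000]
Step 2: x=[2.5000 6.5000 7.0000] v=[-2.0000 13.0000 -8.0000]
Step 3: x=[2.2500 9.5000 5.5000] v=[-0.5000 6.0000 -3.0000]
Step 4: x=[4.5000 1.2500 11.0000] v=[4.5000 -16.5000 11.0000]
Step 5: x=[2.8750 6.0000 9.7500] v=[-3.2500 9.5000 -2.5000]
Step 6: x=[1.3750 11.3750 7.7500] v=[-3.0000 10.7500 -4.0000]
Step 7: x=[4.1875 3.1250 12.3750] v=[5.6250 -16.5000 9.2500]
Step 8: x=[4.3750 5.1875 10.7500] v=[0.3750 4.1250 -3.2500]
Max displacement = 6.0000

Answer: 6.0000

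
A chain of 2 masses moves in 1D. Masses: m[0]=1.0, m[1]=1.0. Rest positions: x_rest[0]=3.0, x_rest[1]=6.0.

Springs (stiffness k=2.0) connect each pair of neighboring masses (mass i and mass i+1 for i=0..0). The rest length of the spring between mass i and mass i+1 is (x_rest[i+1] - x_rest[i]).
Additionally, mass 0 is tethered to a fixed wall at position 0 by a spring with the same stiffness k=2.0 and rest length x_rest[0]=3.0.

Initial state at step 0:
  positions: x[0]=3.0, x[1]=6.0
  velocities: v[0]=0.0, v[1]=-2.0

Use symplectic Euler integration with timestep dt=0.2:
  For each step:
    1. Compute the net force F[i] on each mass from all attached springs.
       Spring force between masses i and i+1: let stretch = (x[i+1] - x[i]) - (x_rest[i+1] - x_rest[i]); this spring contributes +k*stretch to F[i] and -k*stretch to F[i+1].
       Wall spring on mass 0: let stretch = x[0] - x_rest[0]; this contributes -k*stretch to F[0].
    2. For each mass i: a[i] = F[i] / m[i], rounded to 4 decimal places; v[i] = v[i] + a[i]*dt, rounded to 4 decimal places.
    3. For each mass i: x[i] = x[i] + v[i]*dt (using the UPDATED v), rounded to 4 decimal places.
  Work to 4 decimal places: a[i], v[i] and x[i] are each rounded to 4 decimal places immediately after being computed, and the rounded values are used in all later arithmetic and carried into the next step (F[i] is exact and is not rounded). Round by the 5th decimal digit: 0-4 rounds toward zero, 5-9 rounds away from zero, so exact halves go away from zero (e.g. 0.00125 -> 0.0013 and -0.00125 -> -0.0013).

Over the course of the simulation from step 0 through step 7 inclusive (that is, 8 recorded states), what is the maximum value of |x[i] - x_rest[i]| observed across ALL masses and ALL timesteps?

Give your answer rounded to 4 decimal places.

Answer: 1.5414

Derivation:
Step 0: x=[3.0000 6.0000] v=[0.0000 -2.0000]
Step 1: x=[3.0000 5.6000] v=[0.0000 -2.0000]
Step 2: x=[2.9680 5.2320] v=[-0.1600 -1.8400]
Step 3: x=[2.8797 4.9229] v=[-0.4416 -1.5456]
Step 4: x=[2.7245 4.6903] v=[-0.7762 -1.1629]
Step 5: x=[2.5086 4.5405] v=[-1.0797 -0.7492]
Step 6: x=[2.2545 4.4681] v=[-1.2704 -0.3620]
Step 7: x=[1.9971 4.4586] v=[-1.2868 -0.0474]
Max displacement = 1.5414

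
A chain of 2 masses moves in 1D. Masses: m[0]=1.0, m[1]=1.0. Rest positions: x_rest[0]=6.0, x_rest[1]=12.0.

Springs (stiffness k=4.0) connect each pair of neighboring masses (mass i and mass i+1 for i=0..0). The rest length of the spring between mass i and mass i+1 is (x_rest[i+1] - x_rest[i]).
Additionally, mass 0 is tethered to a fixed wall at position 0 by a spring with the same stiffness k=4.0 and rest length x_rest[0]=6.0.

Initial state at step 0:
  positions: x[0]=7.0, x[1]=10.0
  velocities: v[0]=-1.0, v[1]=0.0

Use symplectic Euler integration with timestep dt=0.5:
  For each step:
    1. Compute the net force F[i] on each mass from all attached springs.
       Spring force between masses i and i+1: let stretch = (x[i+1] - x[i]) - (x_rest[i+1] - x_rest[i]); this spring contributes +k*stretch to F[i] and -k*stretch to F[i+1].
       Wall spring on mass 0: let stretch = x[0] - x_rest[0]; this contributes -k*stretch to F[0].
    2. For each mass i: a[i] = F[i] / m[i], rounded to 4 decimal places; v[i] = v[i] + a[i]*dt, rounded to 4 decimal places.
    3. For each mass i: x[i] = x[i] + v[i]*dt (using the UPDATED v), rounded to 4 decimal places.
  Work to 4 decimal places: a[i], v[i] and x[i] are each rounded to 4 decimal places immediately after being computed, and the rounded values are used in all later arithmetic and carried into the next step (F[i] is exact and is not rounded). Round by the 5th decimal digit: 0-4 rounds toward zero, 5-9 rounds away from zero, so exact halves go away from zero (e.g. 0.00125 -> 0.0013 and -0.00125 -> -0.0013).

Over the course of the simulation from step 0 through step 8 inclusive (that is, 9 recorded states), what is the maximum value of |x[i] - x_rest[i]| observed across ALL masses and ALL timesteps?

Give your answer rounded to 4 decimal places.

Answer: 3.5000

Derivation:
Step 0: x=[7.0000 10.0000] v=[-1.0000 0.0000]
Step 1: x=[2.5000 13.0000] v=[-9.0000 6.0000]
Step 2: x=[6.0000 11.5000] v=[7.0000 -3.0000]
Step 3: x=[9.0000 10.5000] v=[6.0000 -2.0000]
Step 4: x=[4.5000 14.0000] v=[-9.0000 7.0000]
Step 5: x=[5.0000 14.0000] v=[1.0000 0.0000]
Step 6: x=[9.5000 11.0000] v=[9.0000 -6.0000]
Step 7: x=[6.0000 12.5000] v=[-7.0000 3.0000]
Step 8: x=[3.0000 13.5000] v=[-6.0000 2.0000]
Max displacement = 3.5000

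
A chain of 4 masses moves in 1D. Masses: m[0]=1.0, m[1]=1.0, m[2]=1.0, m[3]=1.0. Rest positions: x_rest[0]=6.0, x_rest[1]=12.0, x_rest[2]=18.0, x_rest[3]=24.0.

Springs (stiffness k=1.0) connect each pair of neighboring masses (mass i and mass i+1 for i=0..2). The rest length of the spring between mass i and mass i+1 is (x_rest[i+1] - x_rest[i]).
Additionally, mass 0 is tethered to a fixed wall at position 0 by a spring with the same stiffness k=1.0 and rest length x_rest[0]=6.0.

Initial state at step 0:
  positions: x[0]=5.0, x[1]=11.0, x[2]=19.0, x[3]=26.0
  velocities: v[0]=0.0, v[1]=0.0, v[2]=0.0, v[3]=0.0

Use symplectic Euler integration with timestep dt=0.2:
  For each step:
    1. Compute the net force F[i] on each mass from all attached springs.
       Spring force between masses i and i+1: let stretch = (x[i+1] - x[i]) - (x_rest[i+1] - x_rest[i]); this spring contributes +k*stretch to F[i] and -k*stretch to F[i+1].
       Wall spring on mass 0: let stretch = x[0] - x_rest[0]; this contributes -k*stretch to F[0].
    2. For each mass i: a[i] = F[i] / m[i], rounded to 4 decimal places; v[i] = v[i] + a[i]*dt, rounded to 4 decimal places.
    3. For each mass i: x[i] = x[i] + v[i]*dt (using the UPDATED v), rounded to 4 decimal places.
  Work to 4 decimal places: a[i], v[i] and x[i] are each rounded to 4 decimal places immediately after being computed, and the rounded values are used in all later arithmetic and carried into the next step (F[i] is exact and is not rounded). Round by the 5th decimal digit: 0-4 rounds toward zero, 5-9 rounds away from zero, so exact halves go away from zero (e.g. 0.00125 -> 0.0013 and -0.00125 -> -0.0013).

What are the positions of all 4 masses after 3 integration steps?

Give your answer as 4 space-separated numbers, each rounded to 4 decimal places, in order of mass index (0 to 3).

Answer: 5.2397 11.4487 18.7834 25.7602

Derivation:
Step 0: x=[5.0000 11.0000 19.0000 26.0000] v=[0.0000 0.0000 0.0000 0.0000]
Step 1: x=[5.0400 11.0800 18.9600 25.9600] v=[0.2000 0.4000 -0.2000 -0.2000]
Step 2: x=[5.1200 11.2336 18.8848 25.8800] v=[0.4000 0.7680 -0.3760 -0.4000]
Step 3: x=[5.2397 11.4487 18.7834 25.7602] v=[0.5987 1.0755 -0.5072 -0.5990]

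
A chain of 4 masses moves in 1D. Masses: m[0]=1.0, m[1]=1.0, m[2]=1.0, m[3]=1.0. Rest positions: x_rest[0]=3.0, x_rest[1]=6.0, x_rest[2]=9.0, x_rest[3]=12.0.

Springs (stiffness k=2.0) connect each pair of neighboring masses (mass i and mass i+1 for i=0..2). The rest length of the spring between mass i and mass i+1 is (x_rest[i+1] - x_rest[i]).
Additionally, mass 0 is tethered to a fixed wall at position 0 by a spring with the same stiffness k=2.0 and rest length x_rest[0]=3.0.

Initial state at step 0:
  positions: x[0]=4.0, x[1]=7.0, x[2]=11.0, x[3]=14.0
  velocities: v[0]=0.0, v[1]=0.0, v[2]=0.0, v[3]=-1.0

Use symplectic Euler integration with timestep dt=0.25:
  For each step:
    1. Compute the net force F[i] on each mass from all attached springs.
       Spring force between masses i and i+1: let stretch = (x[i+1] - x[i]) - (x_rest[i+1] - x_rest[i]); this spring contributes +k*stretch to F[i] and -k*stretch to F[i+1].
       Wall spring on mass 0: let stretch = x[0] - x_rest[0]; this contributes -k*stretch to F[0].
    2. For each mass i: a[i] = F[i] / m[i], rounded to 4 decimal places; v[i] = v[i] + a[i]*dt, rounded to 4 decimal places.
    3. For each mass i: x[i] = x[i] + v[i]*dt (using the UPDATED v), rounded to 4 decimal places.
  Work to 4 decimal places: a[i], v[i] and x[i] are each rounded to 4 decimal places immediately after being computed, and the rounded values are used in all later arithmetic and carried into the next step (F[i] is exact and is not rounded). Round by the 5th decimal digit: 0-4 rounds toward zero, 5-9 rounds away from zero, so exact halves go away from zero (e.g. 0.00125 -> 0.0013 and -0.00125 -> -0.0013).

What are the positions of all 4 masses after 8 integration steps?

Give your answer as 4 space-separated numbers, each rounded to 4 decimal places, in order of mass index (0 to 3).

Answer: 3.4536 5.9860 9.3653 12.2285

Derivation:
Step 0: x=[4.0000 7.0000 11.0000 14.0000] v=[0.0000 0.0000 0.0000 -1.0000]
Step 1: x=[3.8750 7.1250 10.8750 13.7500] v=[-0.5000 0.5000 -0.5000 -1.0000]
Step 2: x=[3.6719 7.3125 10.6406 13.5156] v=[-0.8125 0.7500 -0.9375 -0.9375]
Step 3: x=[3.4649 7.4610 10.3496 13.2969] v=[-0.8282 0.5938 -1.1641 -0.8750]
Step 4: x=[3.3243 7.4710 10.0659 13.0847] v=[-0.5626 0.0401 -1.1348 -0.8487]
Step 5: x=[3.2865 7.2871 9.8352 12.8702] v=[-0.1514 -0.7358 -0.9229 -0.8581]
Step 6: x=[3.3379 6.9216 9.6653 12.6513] v=[0.2057 -1.4621 -0.6795 -0.8756]
Step 7: x=[3.4201 6.4511 9.5257 12.4342] v=[0.3286 -1.8821 -0.5584 -0.8686]
Step 8: x=[3.4536 5.9860 9.3653 12.2285] v=[0.1341 -1.8603 -0.6415 -0.8229]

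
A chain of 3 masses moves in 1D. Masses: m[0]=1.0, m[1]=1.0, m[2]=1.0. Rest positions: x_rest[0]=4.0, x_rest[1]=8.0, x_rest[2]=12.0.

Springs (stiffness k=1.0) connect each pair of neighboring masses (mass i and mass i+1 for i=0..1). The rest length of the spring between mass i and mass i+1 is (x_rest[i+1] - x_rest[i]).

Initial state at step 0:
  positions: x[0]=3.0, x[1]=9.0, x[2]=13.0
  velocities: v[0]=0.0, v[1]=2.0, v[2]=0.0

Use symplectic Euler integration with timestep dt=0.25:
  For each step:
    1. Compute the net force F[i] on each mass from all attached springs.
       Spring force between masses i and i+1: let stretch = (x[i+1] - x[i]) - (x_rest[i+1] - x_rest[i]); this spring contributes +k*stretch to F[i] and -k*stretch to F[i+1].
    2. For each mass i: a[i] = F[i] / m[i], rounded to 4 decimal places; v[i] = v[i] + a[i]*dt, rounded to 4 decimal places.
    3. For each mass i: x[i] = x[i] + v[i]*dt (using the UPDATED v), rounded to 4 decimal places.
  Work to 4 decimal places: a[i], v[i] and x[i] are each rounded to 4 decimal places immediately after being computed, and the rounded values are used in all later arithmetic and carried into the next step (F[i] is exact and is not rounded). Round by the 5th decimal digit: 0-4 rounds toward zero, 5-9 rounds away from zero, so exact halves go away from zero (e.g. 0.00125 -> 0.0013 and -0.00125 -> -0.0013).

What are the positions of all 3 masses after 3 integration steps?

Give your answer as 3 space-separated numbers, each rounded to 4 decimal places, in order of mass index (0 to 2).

Answer: 3.7935 9.6246 13.0821

Derivation:
Step 0: x=[3.0000 9.0000 13.0000] v=[0.0000 2.0000 0.0000]
Step 1: x=[3.1250 9.3750 13.0000] v=[0.5000 1.5000 0.0000]
Step 2: x=[3.3906 9.5860 13.0235] v=[1.0625 0.8438 0.0938]
Step 3: x=[3.7935 9.6246 13.0821] v=[1.6114 0.1543 0.2344]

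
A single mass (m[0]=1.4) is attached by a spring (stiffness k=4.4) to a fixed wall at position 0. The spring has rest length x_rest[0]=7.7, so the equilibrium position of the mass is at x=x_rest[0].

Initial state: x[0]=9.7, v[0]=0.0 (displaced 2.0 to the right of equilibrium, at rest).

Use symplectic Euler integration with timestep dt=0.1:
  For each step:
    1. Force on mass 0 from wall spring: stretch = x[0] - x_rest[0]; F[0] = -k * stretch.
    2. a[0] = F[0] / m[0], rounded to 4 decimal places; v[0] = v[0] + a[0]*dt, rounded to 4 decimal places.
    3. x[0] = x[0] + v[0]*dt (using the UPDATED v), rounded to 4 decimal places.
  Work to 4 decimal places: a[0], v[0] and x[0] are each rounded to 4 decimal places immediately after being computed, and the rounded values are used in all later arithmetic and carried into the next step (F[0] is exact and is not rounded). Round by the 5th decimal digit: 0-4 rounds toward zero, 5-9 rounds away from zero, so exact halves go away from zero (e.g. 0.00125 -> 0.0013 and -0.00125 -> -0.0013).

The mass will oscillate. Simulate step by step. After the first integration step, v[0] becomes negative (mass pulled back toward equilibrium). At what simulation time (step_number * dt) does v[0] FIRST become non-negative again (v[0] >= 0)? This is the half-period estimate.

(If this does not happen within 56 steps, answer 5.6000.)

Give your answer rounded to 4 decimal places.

Answer: 1.8000

Derivation:
Step 0: x=[9.7000] v=[0.0000]
Step 1: x=[9.6371] v=[-0.6286]
Step 2: x=[9.5134] v=[-1.2374]
Step 3: x=[9.3327] v=[-1.8073]
Step 4: x=[9.1007] v=[-2.3204]
Step 5: x=[8.8246] v=[-2.7606]
Step 6: x=[8.5132] v=[-3.1141]
Step 7: x=[8.1762] v=[-3.3697]
Step 8: x=[7.8243] v=[-3.5194]
Step 9: x=[7.4685] v=[-3.5585]
Step 10: x=[7.1199] v=[-3.4857]
Step 11: x=[6.7896] v=[-3.3034]
Step 12: x=[6.4879] v=[-3.0173]
Step 13: x=[6.2243] v=[-2.6364]
Step 14: x=[6.0070] v=[-2.1726]
Step 15: x=[5.8430] v=[-1.6405]
Step 16: x=[5.7373] v=[-1.0569]
Step 17: x=[5.6933] v=[-0.4401]
Step 18: x=[5.7124] v=[0.1906]
First v>=0 after going negative at step 18, time=1.8000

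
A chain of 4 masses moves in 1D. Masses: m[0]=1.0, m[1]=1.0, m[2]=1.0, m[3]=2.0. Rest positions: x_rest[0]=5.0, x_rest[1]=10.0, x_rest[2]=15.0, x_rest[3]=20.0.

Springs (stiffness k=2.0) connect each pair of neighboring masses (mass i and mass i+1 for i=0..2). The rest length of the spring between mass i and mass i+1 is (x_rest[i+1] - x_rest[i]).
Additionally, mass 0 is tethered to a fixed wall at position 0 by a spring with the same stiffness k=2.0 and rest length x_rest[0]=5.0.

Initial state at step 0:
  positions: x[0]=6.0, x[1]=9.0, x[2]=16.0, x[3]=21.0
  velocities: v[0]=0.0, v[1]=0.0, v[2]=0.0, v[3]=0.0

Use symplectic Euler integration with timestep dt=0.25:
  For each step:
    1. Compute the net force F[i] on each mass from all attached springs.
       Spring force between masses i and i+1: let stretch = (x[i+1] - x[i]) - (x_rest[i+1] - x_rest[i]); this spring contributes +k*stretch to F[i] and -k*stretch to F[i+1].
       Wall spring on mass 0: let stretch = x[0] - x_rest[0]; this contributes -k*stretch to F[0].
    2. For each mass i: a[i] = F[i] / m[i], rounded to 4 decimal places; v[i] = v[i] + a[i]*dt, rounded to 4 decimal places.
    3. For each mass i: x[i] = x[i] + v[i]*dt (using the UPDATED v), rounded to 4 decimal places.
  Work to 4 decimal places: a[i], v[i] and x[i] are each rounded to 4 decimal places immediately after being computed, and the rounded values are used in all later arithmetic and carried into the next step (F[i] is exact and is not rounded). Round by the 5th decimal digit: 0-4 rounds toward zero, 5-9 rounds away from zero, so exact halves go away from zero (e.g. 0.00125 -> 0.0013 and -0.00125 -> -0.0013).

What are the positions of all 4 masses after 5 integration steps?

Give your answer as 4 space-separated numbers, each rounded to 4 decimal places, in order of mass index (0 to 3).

Step 0: x=[6.0000 9.0000 16.0000 21.0000] v=[0.0000 0.0000 0.0000 0.0000]
Step 1: x=[5.6250 9.5000 15.7500 21.0000] v=[-1.5000 2.0000 -1.0000 0.0000]
Step 2: x=[5.0313 10.2969 15.3750 20.9844] v=[-2.3750 3.1875 -1.5000 -0.0625]
Step 3: x=[4.4668 11.0704 15.0664 20.9307] v=[-2.2579 3.0938 -1.2344 -0.2149]
Step 4: x=[4.1694 11.5179 14.9913 20.8230] v=[-1.1895 1.7900 -0.3003 -0.4310]
Step 5: x=[4.2694 11.4810 15.2110 20.6633] v=[0.4001 -0.1476 0.8789 -0.6389]

Answer: 4.2694 11.4810 15.2110 20.6633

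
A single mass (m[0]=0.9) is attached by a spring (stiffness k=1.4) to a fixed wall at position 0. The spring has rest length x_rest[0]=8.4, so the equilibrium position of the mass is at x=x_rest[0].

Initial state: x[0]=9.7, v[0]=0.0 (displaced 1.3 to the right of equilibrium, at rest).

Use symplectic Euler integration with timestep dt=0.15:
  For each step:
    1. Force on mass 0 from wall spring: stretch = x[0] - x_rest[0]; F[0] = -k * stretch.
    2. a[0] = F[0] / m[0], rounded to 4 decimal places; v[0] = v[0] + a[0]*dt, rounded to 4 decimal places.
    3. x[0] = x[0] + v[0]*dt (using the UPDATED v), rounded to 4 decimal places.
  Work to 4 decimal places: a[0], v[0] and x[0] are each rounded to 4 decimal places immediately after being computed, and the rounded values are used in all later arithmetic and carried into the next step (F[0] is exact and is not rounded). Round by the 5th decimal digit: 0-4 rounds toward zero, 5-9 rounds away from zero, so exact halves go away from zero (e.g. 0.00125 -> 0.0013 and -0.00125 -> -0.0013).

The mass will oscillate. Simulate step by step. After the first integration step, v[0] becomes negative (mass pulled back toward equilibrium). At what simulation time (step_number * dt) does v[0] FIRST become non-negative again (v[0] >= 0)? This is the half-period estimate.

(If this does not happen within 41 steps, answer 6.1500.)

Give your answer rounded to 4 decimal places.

Answer: 2.5500

Derivation:
Step 0: x=[9.7000] v=[0.0000]
Step 1: x=[9.6545] v=[-0.3033]
Step 2: x=[9.5651] v=[-0.5960]
Step 3: x=[9.4349] v=[-0.8679]
Step 4: x=[9.2685] v=[-1.1094]
Step 5: x=[9.0717] v=[-1.3121]
Step 6: x=[8.8514] v=[-1.4688]
Step 7: x=[8.6153] v=[-1.5741]
Step 8: x=[8.3717] v=[-1.6243]
Step 9: x=[8.1290] v=[-1.6177]
Step 10: x=[7.8958] v=[-1.5545]
Step 11: x=[7.6803] v=[-1.4369]
Step 12: x=[7.4900] v=[-1.2690]
Step 13: x=[7.3315] v=[-1.0567]
Step 14: x=[7.2104] v=[-0.8074]
Step 15: x=[7.1309] v=[-0.5298]
Step 16: x=[7.0958] v=[-0.2337]
Step 17: x=[7.1064] v=[0.0706]
First v>=0 after going negative at step 17, time=2.5500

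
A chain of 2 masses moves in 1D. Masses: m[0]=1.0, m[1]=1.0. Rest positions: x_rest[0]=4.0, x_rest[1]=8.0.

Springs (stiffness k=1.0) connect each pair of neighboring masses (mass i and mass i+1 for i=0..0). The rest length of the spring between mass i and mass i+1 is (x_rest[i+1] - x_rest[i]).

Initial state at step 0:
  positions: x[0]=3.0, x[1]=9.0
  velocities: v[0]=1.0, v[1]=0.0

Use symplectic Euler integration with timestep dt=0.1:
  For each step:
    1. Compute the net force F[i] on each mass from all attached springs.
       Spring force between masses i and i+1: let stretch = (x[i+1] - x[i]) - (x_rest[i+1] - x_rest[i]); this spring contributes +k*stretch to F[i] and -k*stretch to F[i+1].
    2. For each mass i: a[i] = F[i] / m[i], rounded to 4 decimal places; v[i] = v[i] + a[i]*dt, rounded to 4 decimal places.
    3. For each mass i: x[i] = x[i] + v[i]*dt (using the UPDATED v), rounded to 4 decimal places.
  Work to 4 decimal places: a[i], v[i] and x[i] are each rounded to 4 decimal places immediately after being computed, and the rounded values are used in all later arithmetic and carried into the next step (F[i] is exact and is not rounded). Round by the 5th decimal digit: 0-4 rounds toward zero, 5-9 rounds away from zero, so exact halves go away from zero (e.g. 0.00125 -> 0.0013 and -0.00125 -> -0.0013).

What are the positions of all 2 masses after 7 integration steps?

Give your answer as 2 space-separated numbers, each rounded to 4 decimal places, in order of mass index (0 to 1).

Answer: 4.1578 8.5423

Derivation:
Step 0: x=[3.0000 9.0000] v=[1.0000 0.0000]
Step 1: x=[3.1200 8.9800] v=[1.2000 -0.2000]
Step 2: x=[3.2586 8.9414] v=[1.3860 -0.3860]
Step 3: x=[3.4140 8.8860] v=[1.5543 -0.5543]
Step 4: x=[3.5842 8.8159] v=[1.7015 -0.7015]
Step 5: x=[3.7667 8.7334] v=[1.8247 -0.8247]
Step 6: x=[3.9588 8.6413] v=[1.9214 -0.9214]
Step 7: x=[4.1578 8.5423] v=[1.9897 -0.9897]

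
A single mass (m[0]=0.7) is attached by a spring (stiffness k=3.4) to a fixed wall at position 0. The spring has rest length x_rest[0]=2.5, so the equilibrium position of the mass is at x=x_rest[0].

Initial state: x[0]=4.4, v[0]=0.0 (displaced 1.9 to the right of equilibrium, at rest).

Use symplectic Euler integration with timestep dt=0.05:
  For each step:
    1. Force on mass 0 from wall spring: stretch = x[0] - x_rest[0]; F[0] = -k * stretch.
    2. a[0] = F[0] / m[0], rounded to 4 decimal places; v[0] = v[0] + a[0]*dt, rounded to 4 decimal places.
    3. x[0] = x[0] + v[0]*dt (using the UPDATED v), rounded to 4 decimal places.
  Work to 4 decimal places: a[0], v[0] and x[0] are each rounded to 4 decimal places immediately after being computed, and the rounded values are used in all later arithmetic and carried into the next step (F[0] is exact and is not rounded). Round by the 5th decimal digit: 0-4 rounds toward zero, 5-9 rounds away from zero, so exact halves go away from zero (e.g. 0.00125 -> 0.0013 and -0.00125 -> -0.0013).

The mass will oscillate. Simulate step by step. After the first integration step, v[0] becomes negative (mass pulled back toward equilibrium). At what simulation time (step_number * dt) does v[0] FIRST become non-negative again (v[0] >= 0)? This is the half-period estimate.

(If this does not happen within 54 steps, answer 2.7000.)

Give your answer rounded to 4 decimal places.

Answer: 1.4500

Derivation:
Step 0: x=[4.4000] v=[0.0000]
Step 1: x=[4.3769] v=[-0.4614]
Step 2: x=[4.3310] v=[-0.9172]
Step 3: x=[4.2629] v=[-1.3619]
Step 4: x=[4.1734] v=[-1.7900]
Step 5: x=[4.0636] v=[-2.1964]
Step 6: x=[3.9348] v=[-2.5761]
Step 7: x=[3.7886] v=[-2.9246]
Step 8: x=[3.6267] v=[-3.2375]
Step 9: x=[3.4511] v=[-3.5111]
Step 10: x=[3.2640] v=[-3.7421]
Step 11: x=[3.0676] v=[-3.9276]
Step 12: x=[2.8643] v=[-4.0654]
Step 13: x=[2.6566] v=[-4.1539]
Step 14: x=[2.4470] v=[-4.1919]
Step 15: x=[2.2381] v=[-4.1790]
Step 16: x=[2.0323] v=[-4.1154]
Step 17: x=[1.8322] v=[-4.0018]
Step 18: x=[1.6402] v=[-3.8396]
Step 19: x=[1.4587] v=[-3.6308]
Step 20: x=[1.2898] v=[-3.3779]
Step 21: x=[1.1356] v=[-3.0840]
Step 22: x=[0.9980] v=[-2.7526]
Step 23: x=[0.8786] v=[-2.3878]
Step 24: x=[0.7789] v=[-1.9940]
Step 25: x=[0.7001] v=[-1.5760]
Step 26: x=[0.6432] v=[-1.1389]
Step 27: x=[0.6088] v=[-0.6880]
Step 28: x=[0.5974] v=[-0.2287]
Step 29: x=[0.6091] v=[0.2334]
First v>=0 after going negative at step 29, time=1.4500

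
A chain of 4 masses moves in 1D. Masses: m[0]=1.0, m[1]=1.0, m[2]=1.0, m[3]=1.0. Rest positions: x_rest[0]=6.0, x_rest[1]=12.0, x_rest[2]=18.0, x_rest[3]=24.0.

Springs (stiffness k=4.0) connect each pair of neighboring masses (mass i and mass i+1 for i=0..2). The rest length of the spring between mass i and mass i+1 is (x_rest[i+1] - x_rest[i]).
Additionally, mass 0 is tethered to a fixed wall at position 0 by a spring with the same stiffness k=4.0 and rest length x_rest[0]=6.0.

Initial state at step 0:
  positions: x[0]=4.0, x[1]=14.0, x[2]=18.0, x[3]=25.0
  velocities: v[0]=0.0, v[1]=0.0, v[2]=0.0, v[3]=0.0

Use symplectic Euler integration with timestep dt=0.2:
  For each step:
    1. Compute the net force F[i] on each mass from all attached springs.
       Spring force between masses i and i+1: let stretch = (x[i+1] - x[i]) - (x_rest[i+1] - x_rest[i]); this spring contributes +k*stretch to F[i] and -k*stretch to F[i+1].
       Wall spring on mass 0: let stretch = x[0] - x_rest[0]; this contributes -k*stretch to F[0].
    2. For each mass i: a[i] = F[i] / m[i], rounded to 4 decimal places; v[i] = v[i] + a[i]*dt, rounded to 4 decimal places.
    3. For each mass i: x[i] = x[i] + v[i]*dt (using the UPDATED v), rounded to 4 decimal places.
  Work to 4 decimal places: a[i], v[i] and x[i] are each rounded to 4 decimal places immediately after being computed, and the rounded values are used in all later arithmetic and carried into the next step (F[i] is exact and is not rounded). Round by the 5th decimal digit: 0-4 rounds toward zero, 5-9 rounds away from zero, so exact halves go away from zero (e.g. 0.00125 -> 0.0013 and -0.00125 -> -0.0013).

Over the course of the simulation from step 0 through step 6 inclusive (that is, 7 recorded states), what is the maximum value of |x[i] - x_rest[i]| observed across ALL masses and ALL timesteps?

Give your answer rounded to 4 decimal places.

Answer: 2.1998

Derivation:
Step 0: x=[4.0000 14.0000 18.0000 25.0000] v=[0.0000 0.0000 0.0000 0.0000]
Step 1: x=[4.9600 13.0400 18.4800 24.8400] v=[4.8000 -4.8000 2.4000 -0.8000]
Step 2: x=[6.4192 11.6576 19.1072 24.6224] v=[7.2960 -6.9120 3.1360 -1.0880]
Step 3: x=[7.6895 10.6290 19.4249 24.4824] v=[6.3514 -5.1430 1.5885 -0.7002]
Step 4: x=[8.1998 10.5374 19.1445 24.4932] v=[2.5514 -0.4579 -1.4022 0.0538]
Step 5: x=[7.7721 11.4489 18.3427 24.6082] v=[-2.1384 4.5577 -4.0089 0.5748]
Step 6: x=[6.6892 12.8752 17.4404 24.6807] v=[-5.4146 7.1313 -4.5115 0.3624]
Max displacement = 2.1998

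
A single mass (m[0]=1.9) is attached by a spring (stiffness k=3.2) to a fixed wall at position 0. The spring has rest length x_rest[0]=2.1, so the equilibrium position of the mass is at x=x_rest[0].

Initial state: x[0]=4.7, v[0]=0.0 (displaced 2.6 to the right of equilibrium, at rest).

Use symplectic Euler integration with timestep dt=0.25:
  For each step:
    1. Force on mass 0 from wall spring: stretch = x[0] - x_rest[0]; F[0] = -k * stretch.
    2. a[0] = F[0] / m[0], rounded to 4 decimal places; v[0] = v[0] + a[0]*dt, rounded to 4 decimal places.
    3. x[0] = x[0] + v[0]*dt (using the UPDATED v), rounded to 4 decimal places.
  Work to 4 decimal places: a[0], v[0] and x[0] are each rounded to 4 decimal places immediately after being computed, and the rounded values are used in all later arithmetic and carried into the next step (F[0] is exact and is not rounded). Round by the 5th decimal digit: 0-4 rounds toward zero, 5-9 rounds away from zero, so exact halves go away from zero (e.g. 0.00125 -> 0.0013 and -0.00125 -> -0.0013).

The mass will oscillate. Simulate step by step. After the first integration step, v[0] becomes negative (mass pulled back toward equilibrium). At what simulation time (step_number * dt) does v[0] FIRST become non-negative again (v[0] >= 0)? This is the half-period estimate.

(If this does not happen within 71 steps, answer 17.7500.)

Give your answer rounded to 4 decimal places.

Step 0: x=[4.7000] v=[0.0000]
Step 1: x=[4.4263] v=[-1.0947]
Step 2: x=[3.9078] v=[-2.0742]
Step 3: x=[3.1990] v=[-2.8354]
Step 4: x=[2.3745] v=[-3.2981]
Step 5: x=[1.5211] v=[-3.4137]
Step 6: x=[0.7286] v=[-3.1700]
Step 7: x=[0.0805] v=[-2.5926]
Step 8: x=[-0.3551] v=[-1.7423]
Step 9: x=[-0.5323] v=[-0.7086]
Step 10: x=[-0.4324] v=[0.3997]
First v>=0 after going negative at step 10, time=2.5000

Answer: 2.5000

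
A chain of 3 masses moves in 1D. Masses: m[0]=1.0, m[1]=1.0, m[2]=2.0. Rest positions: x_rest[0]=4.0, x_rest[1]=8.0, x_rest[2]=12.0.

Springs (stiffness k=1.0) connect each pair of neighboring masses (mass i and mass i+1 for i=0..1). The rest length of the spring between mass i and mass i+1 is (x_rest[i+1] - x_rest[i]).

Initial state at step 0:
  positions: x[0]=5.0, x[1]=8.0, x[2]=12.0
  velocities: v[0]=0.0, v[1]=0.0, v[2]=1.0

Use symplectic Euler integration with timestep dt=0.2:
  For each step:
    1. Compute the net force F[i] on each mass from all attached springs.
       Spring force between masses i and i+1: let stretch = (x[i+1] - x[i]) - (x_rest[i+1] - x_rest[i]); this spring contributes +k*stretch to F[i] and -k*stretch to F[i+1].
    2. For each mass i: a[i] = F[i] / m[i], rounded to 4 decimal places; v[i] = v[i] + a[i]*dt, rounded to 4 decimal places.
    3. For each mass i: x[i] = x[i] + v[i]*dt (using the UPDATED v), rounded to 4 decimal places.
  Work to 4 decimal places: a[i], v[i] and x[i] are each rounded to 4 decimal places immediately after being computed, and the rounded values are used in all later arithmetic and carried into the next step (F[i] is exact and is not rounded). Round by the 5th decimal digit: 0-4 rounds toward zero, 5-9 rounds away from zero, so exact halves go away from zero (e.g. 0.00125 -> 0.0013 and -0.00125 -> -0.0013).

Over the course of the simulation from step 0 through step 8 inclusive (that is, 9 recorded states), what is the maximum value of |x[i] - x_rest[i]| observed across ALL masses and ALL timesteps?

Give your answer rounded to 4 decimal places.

Answer: 1.4403

Derivation:
Step 0: x=[5.0000 8.0000 12.0000] v=[0.0000 0.0000 1.0000]
Step 1: x=[4.9600 8.0400 12.2000] v=[-0.2000 0.2000 1.0000]
Step 2: x=[4.8832 8.1232 12.3968] v=[-0.3840 0.4160 0.9840]
Step 3: x=[4.7760 8.2477 12.5881] v=[-0.5360 0.6227 0.9566]
Step 4: x=[4.6477 8.4070 12.7726] v=[-0.6417 0.7964 0.9226]
Step 5: x=[4.5097 8.5905 12.9498] v=[-0.6898 0.9177 0.8860]
Step 6: x=[4.3750 8.7852 13.1198] v=[-0.6736 0.9734 0.8501]
Step 7: x=[4.2567 8.9769 13.2831] v=[-0.5916 0.9583 0.8166]
Step 8: x=[4.1672 9.1520 13.4403] v=[-0.4476 0.8755 0.7860]
Max displacement = 1.4403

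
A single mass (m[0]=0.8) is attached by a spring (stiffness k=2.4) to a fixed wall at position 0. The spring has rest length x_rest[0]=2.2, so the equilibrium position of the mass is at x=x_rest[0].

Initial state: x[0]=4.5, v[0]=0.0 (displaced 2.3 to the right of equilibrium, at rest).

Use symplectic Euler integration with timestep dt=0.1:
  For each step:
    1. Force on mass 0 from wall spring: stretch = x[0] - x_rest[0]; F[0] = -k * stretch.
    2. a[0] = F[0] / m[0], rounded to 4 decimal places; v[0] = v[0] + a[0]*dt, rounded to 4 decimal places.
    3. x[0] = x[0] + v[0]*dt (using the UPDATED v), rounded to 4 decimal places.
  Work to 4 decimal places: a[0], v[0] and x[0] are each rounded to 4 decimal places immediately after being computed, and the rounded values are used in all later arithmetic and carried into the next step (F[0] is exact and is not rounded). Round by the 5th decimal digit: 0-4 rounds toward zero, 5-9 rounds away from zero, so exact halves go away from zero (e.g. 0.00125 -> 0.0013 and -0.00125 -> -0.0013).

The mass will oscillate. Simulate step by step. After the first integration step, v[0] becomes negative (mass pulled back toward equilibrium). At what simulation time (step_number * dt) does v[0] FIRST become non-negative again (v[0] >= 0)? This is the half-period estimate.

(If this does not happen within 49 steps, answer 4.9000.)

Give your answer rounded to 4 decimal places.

Step 0: x=[4.5000] v=[0.0000]
Step 1: x=[4.4310] v=[-0.6900]
Step 2: x=[4.2951] v=[-1.3593]
Step 3: x=[4.0963] v=[-1.9878]
Step 4: x=[3.8406] v=[-2.5567]
Step 5: x=[3.5357] v=[-3.0489]
Step 6: x=[3.1907] v=[-3.4496]
Step 7: x=[2.8160] v=[-3.7468]
Step 8: x=[2.4228] v=[-3.9316]
Step 9: x=[2.0230] v=[-3.9984]
Step 10: x=[1.6285] v=[-3.9453]
Step 11: x=[1.2511] v=[-3.7739]
Step 12: x=[0.9022] v=[-3.4892]
Step 13: x=[0.5922] v=[-3.0999]
Step 14: x=[0.3304] v=[-2.6176]
Step 15: x=[0.1247] v=[-2.0567]
Step 16: x=[-0.0187] v=[-1.4341]
Step 17: x=[-0.0956] v=[-0.7685]
Step 18: x=[-0.1036] v=[-0.0798]
Step 19: x=[-0.0425] v=[0.6113]
First v>=0 after going negative at step 19, time=1.9000

Answer: 1.9000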